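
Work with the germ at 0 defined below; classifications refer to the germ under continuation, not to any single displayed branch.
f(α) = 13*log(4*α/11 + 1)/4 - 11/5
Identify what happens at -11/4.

The point is a logarithmic branch point.

The term (13/4)*log(1 - α/(-11/4)) has argument 1 - -11/4/(-11/4) = 0 at -11/4: a logarithmic (infinitely-sheeted) branch point; the remaining terms are analytic or single-valued there.


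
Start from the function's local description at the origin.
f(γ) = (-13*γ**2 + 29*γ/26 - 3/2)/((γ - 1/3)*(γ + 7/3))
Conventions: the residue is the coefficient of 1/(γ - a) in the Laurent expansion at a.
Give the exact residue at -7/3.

At the order-1 pole -7/3 set g(γ) = (γ - (-7/3))*f(γ) = (-13*γ**2 + 29*γ/26 - 3/2)/(γ - 1/3).
Simple pole: residue = g(a) at a = -7/3, which is 8761/312.

The residue is 8761/312.


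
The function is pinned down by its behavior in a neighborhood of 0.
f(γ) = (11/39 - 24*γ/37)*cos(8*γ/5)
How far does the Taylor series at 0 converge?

The radius of convergence is infinite.

The factor cos(8*γ/5) is entire and contributes no finite singular point.
The polynomial part has no poles.
No finite singular points: the Taylor series at 0 converges everywhere.


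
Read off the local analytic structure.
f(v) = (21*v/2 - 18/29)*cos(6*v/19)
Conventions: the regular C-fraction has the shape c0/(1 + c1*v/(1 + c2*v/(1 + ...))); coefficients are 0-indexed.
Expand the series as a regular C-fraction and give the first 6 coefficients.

The regular C-fraction coefficients are [-18/29, 203/12, -14879041/879396, 216/73283, 36540/14879041, 3020006843/178548492].

Taylor coefficients (expand at 0): a_0 = -18/29, a_1 = 21/2, a_2 = 324/10469, a_3 = -189/361, a_4 = -972/3779309, a_5 = 567/130321.
c0 = a_0 = -18/29. Peel one level at a time: if S = 1 + c*v/S' with S'(0) = 1, then c is the v-coefficient of S and S' = c*v/(S - 1).
S_1 = c0/f = 1 + (203/12)*v + (14879041/51984)*v^2 + ...; c1 = 203/12.
S_2 = c1*v/(S_1 - 1) = 1 + (-14879041/879396)*v + (267822738/5370398089)*v^2 + ...; c2 = -14879041/879396.
S_3 = c2*v/(S_2 - 1) = 1 + (216/73283)*v + (-38880/5371333801)*v^2 + ...; c3 = 216/73283.
S_4 = c3*v/(S_3 - 1) = 1 + (36540/14879041)*v + (-9195920836935/221385861079681)*v^2 + ...; c4 = 36540/14879041.
S_5 = c4*v/(S_4 - 1) = 1 + (3020006843/178548492)*v + ...; c5 = 3020006843/178548492.


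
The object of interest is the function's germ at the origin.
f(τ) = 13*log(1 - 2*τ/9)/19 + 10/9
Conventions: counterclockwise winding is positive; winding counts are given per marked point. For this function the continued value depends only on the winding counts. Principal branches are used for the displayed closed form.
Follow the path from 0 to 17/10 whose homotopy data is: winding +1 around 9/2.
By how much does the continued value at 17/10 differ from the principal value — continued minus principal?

Continued minus principal equals (26/19)*pi*i.

The rational part is single-valued and drops out of the difference; each branch term changes only by its own monodromy.
(13/19)*log(1 - τ/(9/2)): each positive loop around 9/2 adds 2*pi*i to the log, so winding +1 contributes (13/19)*(1)*2*pi*i = (26/19)*pi*i.
Summing the contributions at τ = 17/10 gives (26/19)*pi*i.


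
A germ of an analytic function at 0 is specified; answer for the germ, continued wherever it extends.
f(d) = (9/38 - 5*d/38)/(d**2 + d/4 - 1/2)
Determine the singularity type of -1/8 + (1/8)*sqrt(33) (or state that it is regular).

The denominator factor d**2 + d/4 - 1/2 vanishes at -1/8 + (1/8)*sqrt(33) and appears to the power 1; the numerator there equals 77/304 - (5/304)*sqrt(33), nonzero, and no other factor vanishes.
Hence a pole whose order is the multiplicity, 1.

The point is a pole of order 1.


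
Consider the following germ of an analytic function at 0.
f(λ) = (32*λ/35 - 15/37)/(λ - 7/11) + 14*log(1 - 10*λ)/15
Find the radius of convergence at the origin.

Denominator factor (λ - 7/11): pole of order 1 at 7/11, modulus 7/11.
Branch term (14/15)*log(1 - λ/(1/10)): its argument vanishes at λ = 1/10, a logarithmic branch point, modulus 1/10.
The radius of convergence is the smallest modulus among the singular points: 1/10.

The radius of convergence is 1/10.


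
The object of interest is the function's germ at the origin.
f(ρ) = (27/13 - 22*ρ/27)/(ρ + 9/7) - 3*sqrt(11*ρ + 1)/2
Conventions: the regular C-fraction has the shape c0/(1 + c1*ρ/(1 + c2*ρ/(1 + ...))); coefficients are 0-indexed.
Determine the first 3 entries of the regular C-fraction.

Taylor coefficients (expand at 0): a_0 = 3/26, a_1 = -128131/12636, a_2 = 10989205/454896.
c0 = a_0 = 3/26. Peel one level at a time: if S = 1 + c*ρ/S' with S'(0) = 1, then c is the ρ-coefficient of S and S' = c*ρ/(S - 1).
S_1 = c0/f = 1 + (128131/1458)*ρ + (31944980717/4251528)*ρ^2 + ...; c1 = 128131/1458.
S_2 = c1*ρ/(S_1 - 1) = 1 + (-31944980717/373629996)*ρ + ...; c2 = -31944980717/373629996.

The regular C-fraction coefficients are [3/26, 128131/1458, -31944980717/373629996].


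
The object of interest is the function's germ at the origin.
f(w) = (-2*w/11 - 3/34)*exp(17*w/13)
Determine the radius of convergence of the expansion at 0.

The factor exp(17*w/13) is entire and contributes no finite singular point.
The polynomial part has no poles.
No finite singular points: the Taylor series at 0 converges everywhere.

The radius of convergence is infinite.


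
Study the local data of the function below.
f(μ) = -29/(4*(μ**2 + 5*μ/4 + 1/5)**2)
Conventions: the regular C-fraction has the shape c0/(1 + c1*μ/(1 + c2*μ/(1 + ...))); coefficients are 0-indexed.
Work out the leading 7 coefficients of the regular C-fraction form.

Taylor coefficients (expand at 0): a_0 = -725/4, a_1 = 18125/8, a_2 = -1243375/64, a_3 = 9153125/64, a_4 = -994935625/1024, a_5 = 12873734375/2048, a_6 = -644841371875/16384.
c0 = a_0 = -725/4. Peel one level at a time: if S = 1 + c*μ/S' with S'(0) = 1, then c is the μ-coefficient of S and S' = c*μ/(S - 1).
S_1 = c0/f = 1 + (25/2)*μ + (785/16)*μ^2 + ...; c1 = 25/2.
S_2 = c1*μ/(S_1 - 1) = 1 + (-157/40)*μ + (16649/1600)*μ^2 + ...; c2 = -157/40.
S_3 = c2*μ/(S_2 - 1) = 1 + (16649/6280)*μ + (27440/24649)*μ^2 + ...; c3 = 16649/6280.
S_4 = c3*μ/(S_3 - 1) = 1 + (-1097600/2613893)*μ + (129280000/277189201)*μ^2 + ...; c4 = -1097600/2613893.
S_5 = c4*μ/(S_4 - 1) = 1 + (6342800/5710607)*μ + (12560/117649)*μ^2 + ...; c5 = 6342800/5710607.
S_6 = c5*μ/(S_5 - 1) = 1 + (-16649/173215)*μ + ...; c6 = -16649/173215.

The regular C-fraction coefficients are [-725/4, 25/2, -157/40, 16649/6280, -1097600/2613893, 6342800/5710607, -16649/173215].


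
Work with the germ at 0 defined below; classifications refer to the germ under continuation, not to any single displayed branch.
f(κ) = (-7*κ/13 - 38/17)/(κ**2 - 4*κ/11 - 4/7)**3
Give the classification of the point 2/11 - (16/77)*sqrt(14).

The denominator factor κ**2 - 4*κ/11 - 4/7 vanishes at 2/11 - (16/77)*sqrt(14) and appears to the power 3; the numerator there equals -5672/2431 + (16/143)*sqrt(14), nonzero, and no other factor vanishes.
Hence a pole whose order is the multiplicity, 3.

The point is a pole of order 3.


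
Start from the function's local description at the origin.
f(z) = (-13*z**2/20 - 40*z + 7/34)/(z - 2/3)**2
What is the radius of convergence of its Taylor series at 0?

The radius of convergence is 2/3.

Denominator factor (z - 2/3)^2: pole of order 2 at 2/3, modulus 2/3.
The radius of convergence is the smallest modulus among the singular points: 2/3.


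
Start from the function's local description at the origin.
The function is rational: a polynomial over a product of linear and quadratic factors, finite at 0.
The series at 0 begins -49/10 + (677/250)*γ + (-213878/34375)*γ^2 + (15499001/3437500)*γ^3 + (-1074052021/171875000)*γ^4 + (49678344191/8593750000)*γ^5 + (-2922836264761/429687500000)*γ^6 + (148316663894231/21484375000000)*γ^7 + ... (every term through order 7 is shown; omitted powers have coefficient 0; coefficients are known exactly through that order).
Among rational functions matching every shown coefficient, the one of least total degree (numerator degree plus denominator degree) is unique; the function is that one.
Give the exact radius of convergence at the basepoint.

The radius of convergence is -3/10 + (1/70)*sqrt(7441).

No rational of total degree below 4 reproduces all 8 coefficients; solving the [2/2] Pade equations on them gives f(γ) = (26*γ**2/11 - 13*γ/14 + 7)/(γ**2 - 3*γ/5 - 10/7), whose expansion matches every shown term.
Denominator factor (γ**2 - 3*γ/5 - 10/7): discriminant 1063/175, real irrational roots 3/10 + (1/70)*sqrt(7441) and 3/10 - (1/70)*sqrt(7441); poles of order 1, moduli 3/10 + (1/70)*sqrt(7441) and -3/10 + (1/70)*sqrt(7441).
The radius of convergence is the smallest modulus among the singular points: -3/10 + (1/70)*sqrt(7441).


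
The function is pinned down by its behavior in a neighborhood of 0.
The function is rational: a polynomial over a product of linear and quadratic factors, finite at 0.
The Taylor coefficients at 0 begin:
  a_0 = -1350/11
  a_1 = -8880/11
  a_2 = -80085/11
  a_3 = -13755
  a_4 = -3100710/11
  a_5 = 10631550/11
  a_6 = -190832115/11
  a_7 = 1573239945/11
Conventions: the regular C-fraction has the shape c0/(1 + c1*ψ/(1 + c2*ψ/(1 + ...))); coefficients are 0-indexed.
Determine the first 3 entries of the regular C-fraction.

The regular C-fraction coefficients are [-1350/11, -296/45, -65023/26640].

Taylor coefficients (read off): a_0 = -1350/11, a_1 = -8880/11, a_2 = -80085/11.
c0 = a_0 = -1350/11. Peel one level at a time: if S = 1 + c*ψ/S' with S'(0) = 1, then c is the ψ-coefficient of S and S' = c*ψ/(S - 1).
S_1 = c0/f = 1 + (-296/45)*ψ + (-65023/4050)*ψ^2 + ...; c1 = -296/45.
S_2 = c1*ψ/(S_1 - 1) = 1 + (-65023/26640)*ψ + ...; c2 = -65023/26640.


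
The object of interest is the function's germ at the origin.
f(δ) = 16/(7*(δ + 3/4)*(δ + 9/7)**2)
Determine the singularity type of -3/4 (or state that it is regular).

The denominator factor δ + 3/4 vanishes at -3/4 and appears to the power 1; the numerator there equals 16/7, nonzero, and no other factor vanishes.
Hence a pole whose order is the multiplicity, 1.

The point is a pole of order 1.


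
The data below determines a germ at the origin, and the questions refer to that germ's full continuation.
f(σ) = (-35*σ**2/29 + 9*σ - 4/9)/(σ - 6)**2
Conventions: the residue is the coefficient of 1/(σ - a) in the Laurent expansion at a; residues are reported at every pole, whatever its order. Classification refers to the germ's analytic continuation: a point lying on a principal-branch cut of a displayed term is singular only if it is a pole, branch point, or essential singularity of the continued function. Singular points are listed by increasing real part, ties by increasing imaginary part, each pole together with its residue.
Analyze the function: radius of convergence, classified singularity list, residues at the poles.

Radius of convergence at 0: 6.
At 6: a pole of order 2; residue -159/29.

Denominator factor (σ - 6)^2: pole of order 2 at 6, modulus 6.
The radius of convergence is the smallest modulus among the singular points: 6.
At the order-2 pole 6 set g(σ) = (σ - (6))^2*f(σ) = -35*σ**2/29 + 9*σ - 4/9.
Order-2 pole: residue = g'(a); g'(6) = -159/29, so the residue is -159/29.


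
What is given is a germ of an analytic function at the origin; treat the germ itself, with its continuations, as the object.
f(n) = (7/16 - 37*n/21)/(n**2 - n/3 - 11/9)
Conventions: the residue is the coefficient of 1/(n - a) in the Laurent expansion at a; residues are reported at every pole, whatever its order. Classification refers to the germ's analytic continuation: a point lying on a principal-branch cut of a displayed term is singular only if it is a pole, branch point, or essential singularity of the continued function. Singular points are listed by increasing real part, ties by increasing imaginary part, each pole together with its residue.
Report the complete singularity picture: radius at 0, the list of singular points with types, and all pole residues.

Denominator factor (n**2 - n/3 - 11/9): discriminant 5, real irrational roots 1/6 + (1/2)*sqrt(5) and 1/6 - (1/2)*sqrt(5); poles of order 1, moduli 1/6 + (1/2)*sqrt(5) and -1/6 + (1/2)*sqrt(5).
The radius of convergence is the smallest modulus among the singular points: -1/6 + (1/2)*sqrt(5).
The factor n**2 - n/3 - 11/9 splits as (n - a)(n - a') with a = 1/6 - (1/2)*sqrt(5), a' = 1/6 + (1/2)*sqrt(5). At the order-1 pole a set g(n) = (n - a)*f(n) = [7/16 - 37*n/21] / (n - a').
Simple pole: residue = g(a) at a = 1/6 - (1/2)*sqrt(5), which is -37/42 - (29/1008)*sqrt(5).
The factor n**2 - n/3 - 11/9 splits as (n - a)(n - a') with a = 1/6 + (1/2)*sqrt(5), a' = 1/6 - (1/2)*sqrt(5). At the order-1 pole a set g(n) = (n - a)*f(n) = [7/16 - 37*n/21] / (n - a').
Simple pole: residue = g(a) at a = 1/6 + (1/2)*sqrt(5), which is -37/42 + (29/1008)*sqrt(5).
List the singular points by increasing real part (a conjugate pair: the negative imaginary part first).

Radius of convergence at 0: -1/6 + (1/2)*sqrt(5).
At 1/6 - (1/2)*sqrt(5): a pole of order 1; residue -37/42 - (29/1008)*sqrt(5).
At 1/6 + (1/2)*sqrt(5): a pole of order 1; residue -37/42 + (29/1008)*sqrt(5).


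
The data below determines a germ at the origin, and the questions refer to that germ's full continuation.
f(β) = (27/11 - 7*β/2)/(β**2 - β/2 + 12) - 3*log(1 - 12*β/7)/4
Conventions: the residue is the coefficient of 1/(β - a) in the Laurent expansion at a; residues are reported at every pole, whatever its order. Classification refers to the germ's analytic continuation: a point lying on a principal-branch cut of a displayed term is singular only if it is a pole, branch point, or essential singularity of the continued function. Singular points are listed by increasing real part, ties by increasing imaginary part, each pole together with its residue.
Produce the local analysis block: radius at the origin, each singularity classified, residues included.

Denominator factor (β**2 - β/2 + 12): discriminant -191/4, complex-conjugate roots (1/4) + ((1/4)*sqrt(191))*i and (1/4) - ((1/4)*sqrt(191))*i; poles of order 1, moduli (2)*sqrt(3) and (2)*sqrt(3).
Branch term (-3/4)*log(1 - β/(7/12)): its argument vanishes at β = 7/12, a logarithmic branch point, modulus 7/12.
The radius of convergence is the smallest modulus among the singular points: 7/12.
The branch term is analytic at (1/4) - ((1/4)*sqrt(191))*i and contributes nothing to the residue; only the rational part matters.
The factor β**2 - β/2 + 12 splits as (β - a)(β - a') with a = (1/4) - ((1/4)*sqrt(191))*i, a' = (1/4) + ((1/4)*sqrt(191))*i. At the order-1 pole a set g(β) = (β - a)*(rational part) = [27/11 - 7*β/2] / (β - a').
Simple pole: residue = g(a) at a = (1/4) - ((1/4)*sqrt(191))*i, which is (-7/4) + ((139/8404)*sqrt(191))*i.
The branch term is analytic at (1/4) + ((1/4)*sqrt(191))*i and contributes nothing to the residue; only the rational part matters.
The factor β**2 - β/2 + 12 splits as (β - a)(β - a') with a = (1/4) + ((1/4)*sqrt(191))*i, a' = (1/4) - ((1/4)*sqrt(191))*i. At the order-1 pole a set g(β) = (β - a)*(rational part) = [27/11 - 7*β/2] / (β - a').
Simple pole: residue = g(a) at a = (1/4) + ((1/4)*sqrt(191))*i, which is (-7/4) - ((139/8404)*sqrt(191))*i.
List the singular points by increasing real part (a conjugate pair: the negative imaginary part first).

Radius of convergence at 0: 7/12.
At (1/4) - ((1/4)*sqrt(191))*i: a pole of order 1; residue (-7/4) + ((139/8404)*sqrt(191))*i.
At (1/4) + ((1/4)*sqrt(191))*i: a pole of order 1; residue (-7/4) - ((139/8404)*sqrt(191))*i.
At 7/12: a logarithmic branch point.


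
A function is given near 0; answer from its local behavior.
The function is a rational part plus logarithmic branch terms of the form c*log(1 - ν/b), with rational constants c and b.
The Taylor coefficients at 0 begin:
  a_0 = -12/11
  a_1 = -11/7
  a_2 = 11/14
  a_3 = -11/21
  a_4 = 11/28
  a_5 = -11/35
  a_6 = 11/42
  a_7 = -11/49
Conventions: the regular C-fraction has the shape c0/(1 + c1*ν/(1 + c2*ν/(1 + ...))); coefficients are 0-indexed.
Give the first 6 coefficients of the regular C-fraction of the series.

Taylor coefficients (read off): a_0 = -12/11, a_1 = -11/7, a_2 = 11/14, a_3 = -11/21, a_4 = 11/28, a_5 = -11/35.
c0 = a_0 = -12/11. Peel one level at a time: if S = 1 + c*ν/S' with S'(0) = 1, then c is the ν-coefficient of S and S' = c*ν/(S - 1).
S_1 = c0/f = 1 + (-121/84)*ν + (19723/7056)*ν^2 + ...; c1 = -121/84.
S_2 = c1*ν/(S_1 - 1) = 1 + (163/84)*ν + (-1/12)*ν^2 + ...; c2 = 163/84.
S_3 = c2*ν/(S_2 - 1) = 1 + (7/163)*ν + (-1043/53138)*ν^2 + ...; c3 = 7/163.
S_4 = c3*ν/(S_3 - 1) = 1 + (149/326)*ν + (-1/15)*ν^2 + ...; c4 = 149/326.
S_5 = c4*ν/(S_4 - 1) = 1 + (326/2235)*ν + ...; c5 = 326/2235.

The regular C-fraction coefficients are [-12/11, -121/84, 163/84, 7/163, 149/326, 326/2235].


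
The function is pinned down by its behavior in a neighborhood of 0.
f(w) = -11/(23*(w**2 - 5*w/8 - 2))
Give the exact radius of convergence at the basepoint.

Denominator factor (w**2 - 5*w/8 - 2): discriminant 537/64, real irrational roots 5/16 + (1/16)*sqrt(537) and 5/16 - (1/16)*sqrt(537); poles of order 1, moduli 5/16 + (1/16)*sqrt(537) and -5/16 + (1/16)*sqrt(537).
The radius of convergence is the smallest modulus among the singular points: -5/16 + (1/16)*sqrt(537).

The radius of convergence is -5/16 + (1/16)*sqrt(537).


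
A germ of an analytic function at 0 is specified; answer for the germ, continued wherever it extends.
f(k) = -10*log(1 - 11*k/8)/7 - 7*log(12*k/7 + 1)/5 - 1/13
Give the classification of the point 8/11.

The point is a logarithmic branch point.

The term (-10/7)*log(1 - k/(8/11)) has argument 1 - 8/11/(8/11) = 0 at 8/11: a logarithmic (infinitely-sheeted) branch point; the remaining terms are analytic or single-valued there.


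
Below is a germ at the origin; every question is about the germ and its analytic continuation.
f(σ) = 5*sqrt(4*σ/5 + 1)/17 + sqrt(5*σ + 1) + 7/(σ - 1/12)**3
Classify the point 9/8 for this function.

The point is a regular point.

Denominator factors: σ - 1/12 = 25/24 at σ = 9/8 — none vanishes.
Branch term sqrt(1 - σ/(-5/4)): argument at 9/8 is 19/10, nonzero, so 9/8 is not its branch point (a point on a principal cut is still regular for the continued germ).
Branch term sqrt(1 - σ/(-1/5)): argument at 9/8 is 53/8, nonzero, so 9/8 is not its branch point (a point on a principal cut is still regular for the continued germ).
So the germ continues analytically to 9/8.


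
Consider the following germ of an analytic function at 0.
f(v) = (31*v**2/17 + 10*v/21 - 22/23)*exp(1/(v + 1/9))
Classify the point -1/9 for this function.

The exponent 1/(v - (-1/9)) has a pole at -1/9, so exp(1/(v - (-1/9))) takes every nonzero value near it: an essential singularity (not a pole of any order).

The point is an essential singularity.


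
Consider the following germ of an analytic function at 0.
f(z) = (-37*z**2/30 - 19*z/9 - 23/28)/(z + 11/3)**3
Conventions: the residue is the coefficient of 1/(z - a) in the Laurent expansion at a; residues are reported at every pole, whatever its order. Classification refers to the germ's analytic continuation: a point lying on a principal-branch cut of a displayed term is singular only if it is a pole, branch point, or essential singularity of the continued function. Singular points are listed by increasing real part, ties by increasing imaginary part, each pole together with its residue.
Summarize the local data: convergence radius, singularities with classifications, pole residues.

Denominator factor (z + 11/3)^3: pole of order 3 at -11/3, modulus 11/3.
The radius of convergence is the smallest modulus among the singular points: 11/3.
At the order-3 pole -11/3 set g(z) = (z - (-11/3))^3*f(z) = -37*z**2/30 - 19*z/9 - 23/28.
Order-3 pole: residue = g''(a)/2; g''(-11/3) = -37/15, so the residue is -37/30.

Radius of convergence at 0: 11/3.
At -11/3: a pole of order 3; residue -37/30.


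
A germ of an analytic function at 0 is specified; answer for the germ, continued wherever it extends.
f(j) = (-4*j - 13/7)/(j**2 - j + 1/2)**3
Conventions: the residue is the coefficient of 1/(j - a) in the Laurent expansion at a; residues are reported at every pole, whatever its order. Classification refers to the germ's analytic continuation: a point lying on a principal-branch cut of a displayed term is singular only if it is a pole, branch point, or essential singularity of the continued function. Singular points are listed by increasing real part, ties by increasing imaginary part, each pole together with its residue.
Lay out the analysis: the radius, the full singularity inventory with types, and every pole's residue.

Denominator factor (j**2 - j + 1/2)^3: discriminant -1, complex-conjugate roots (1/2) + (1/2)*i and (1/2) - (1/2)*i; poles of order 3, moduli (1/2)*sqrt(2) and (1/2)*sqrt(2).
The radius of convergence is the smallest modulus among the singular points: (1/2)*sqrt(2).
The factor j**2 - j + 1/2 splits as (j - a)(j - a') with a = (1/2) - (1/2)*i, a' = (1/2) + (1/2)*i. At the order-3 pole a set g(j) = (j - a)^3*f(j) = [-4*j - 13/7] / (j - a')^3.
Order-3 pole: residue = g''(a)/2; g''((1/2) - (1/2)*i) = -(324/7)*i, so the residue is -(162/7)*i.
The factor j**2 - j + 1/2 splits as (j - a)(j - a') with a = (1/2) + (1/2)*i, a' = (1/2) - (1/2)*i. At the order-3 pole a set g(j) = (j - a)^3*f(j) = [-4*j - 13/7] / (j - a')^3.
Order-3 pole: residue = g''(a)/2; g''((1/2) + (1/2)*i) = (324/7)*i, so the residue is (162/7)*i.
List the singular points by increasing real part (a conjugate pair: the negative imaginary part first).

Radius of convergence at 0: (1/2)*sqrt(2).
At (1/2) - (1/2)*i: a pole of order 3; residue -(162/7)*i.
At (1/2) + (1/2)*i: a pole of order 3; residue (162/7)*i.


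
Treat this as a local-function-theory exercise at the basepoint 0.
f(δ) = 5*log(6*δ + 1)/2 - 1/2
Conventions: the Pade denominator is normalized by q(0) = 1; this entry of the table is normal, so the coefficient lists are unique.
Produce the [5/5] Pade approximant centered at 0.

The Pade approximant has numerator coefficients [-1/2, 15/2, 140, 615, 6390/7, 2358/7]; denominator coefficients [1, 15, 80, 180, 1080/7, 216/7].

Taylor coefficients needed (expand at 0): a_0 = -1/2, a_1 = 15, a_2 = -45, a_3 = 180, a_4 = -810, a_5 = 3888, a_6 = -19440, a_7 = 699840/7, a_8 = -524880, a_9 = 2799360, a_10 = -15116544.
Write the denominator as Q(δ) = 1 + q1*δ + q2*δ^2 + q3*δ^3 + q4*δ^4 + q5*δ^5. Requiring Q*f - P = O(δ^11) with deg P <= 5 kills the coefficients of δ^6..δ^10 in Q*f:
  δ^6: a_6 + q1*a_5 + q2*a_4 + q3*a_3 + q4*a_2 + q5*a_1 = 0, i.e. -19440 + (3888)*q1 + (-810)*q2 + (180)*q3 + (-45)*q4 + (15)*q5 = 0.
  δ^7: a_7 + q1*a_6 + q2*a_5 + q3*a_4 + q4*a_3 + q5*a_2 = 0, i.e. 699840/7 + (-19440)*q1 + (3888)*q2 + (-810)*q3 + (180)*q4 + (-45)*q5 = 0.
  δ^8: a_8 + q1*a_7 + q2*a_6 + q3*a_5 + q4*a_4 + q5*a_3 = 0, i.e. -524880 + (699840/7)*q1 + (-19440)*q2 + (3888)*q3 + (-810)*q4 + (180)*q5 = 0.
  δ^9: a_9 + q1*a_8 + q2*a_7 + q3*a_6 + q4*a_5 + q5*a_4 = 0, i.e. 2799360 + (-524880)*q1 + (699840/7)*q2 + (-19440)*q3 + (3888)*q4 + (-810)*q5 = 0.
  δ^10: a_10 + q1*a_9 + q2*a_8 + q3*a_7 + q4*a_6 + q5*a_5 = 0, i.e. -15116544 + (2799360)*q1 + (-524880)*q2 + (699840/7)*q3 + (-19440)*q4 + (3888)*q5 = 0.
Solving this linear system: q1 = 15, q2 = 80, q3 = 180, q4 = 1080/7, q5 = 216/7.
The numerator is Q*f truncated at degree 5: P0 = a_0 = -1/2; P1 = a_1 + q1*a_0 = 15/2; P2 = a_2 + q1*a_1 + q2*a_0 = 140; P3 = a_3 + q1*a_2 + q2*a_1 + q3*a_0 = 615; P4 = a_4 + q1*a_3 + q2*a_2 + q3*a_1 + q4*a_0 = 6390/7; P5 = a_5 + q1*a_4 + q2*a_3 + q3*a_2 + q4*a_1 + q5*a_0 = 2358/7.


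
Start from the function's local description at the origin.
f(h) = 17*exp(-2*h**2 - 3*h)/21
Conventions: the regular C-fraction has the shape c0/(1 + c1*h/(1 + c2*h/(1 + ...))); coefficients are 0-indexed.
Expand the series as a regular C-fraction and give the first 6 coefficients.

The regular C-fraction coefficients are [17/21, 3, -13/6, 43/78, -807/1118, -6747/115670].

Taylor coefficients (expand at 0): a_0 = 17/21, a_1 = -17/7, a_2 = 85/42, a_3 = 17/14, a_4 = -493/168, a_5 = 221/280.
c0 = a_0 = 17/21. Peel one level at a time: if S = 1 + c*h/S' with S'(0) = 1, then c is the h-coefficient of S and S' = c*h/(S - 1).
S_1 = c0/f = 1 + (3)*h + (13/2)*h^2 + ...; c1 = 3.
S_2 = c1*h/(S_1 - 1) = 1 + (-13/6)*h + (43/36)*h^2 + ...; c2 = -13/6.
S_3 = c2*h/(S_2 - 1) = 1 + (43/78)*h + (269/676)*h^2 + ...; c3 = 43/78.
S_4 = c3*h/(S_3 - 1) = 1 + (-807/1118)*h + (-1557/36980)*h^2 + ...; c4 = -807/1118.
S_5 = c4*h/(S_4 - 1) = 1 + (-6747/115670)*h + ...; c5 = -6747/115670.


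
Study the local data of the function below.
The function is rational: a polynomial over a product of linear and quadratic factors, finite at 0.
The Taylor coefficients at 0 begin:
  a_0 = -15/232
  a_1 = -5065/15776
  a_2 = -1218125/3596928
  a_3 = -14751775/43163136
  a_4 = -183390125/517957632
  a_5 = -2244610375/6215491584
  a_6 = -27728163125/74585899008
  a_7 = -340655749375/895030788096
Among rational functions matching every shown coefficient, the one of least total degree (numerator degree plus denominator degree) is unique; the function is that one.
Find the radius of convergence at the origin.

The radius of convergence is -1/3 + (1/15)*sqrt(385).

No rational of total degree below 4 reproduces all 8 coefficients; solving the [2/2] Pade equations on them gives f(x) = (5*x**2/19 + 8*x/17 + 3/29)/(x**2 + 2*x/3 - 8/5), whose expansion matches every shown term.
Denominator factor (x**2 + 2*x/3 - 8/5): discriminant 308/45, real irrational roots -1/3 + (1/15)*sqrt(385) and -1/3 - (1/15)*sqrt(385); poles of order 1, moduli -1/3 + (1/15)*sqrt(385) and 1/3 + (1/15)*sqrt(385).
The radius of convergence is the smallest modulus among the singular points: -1/3 + (1/15)*sqrt(385).


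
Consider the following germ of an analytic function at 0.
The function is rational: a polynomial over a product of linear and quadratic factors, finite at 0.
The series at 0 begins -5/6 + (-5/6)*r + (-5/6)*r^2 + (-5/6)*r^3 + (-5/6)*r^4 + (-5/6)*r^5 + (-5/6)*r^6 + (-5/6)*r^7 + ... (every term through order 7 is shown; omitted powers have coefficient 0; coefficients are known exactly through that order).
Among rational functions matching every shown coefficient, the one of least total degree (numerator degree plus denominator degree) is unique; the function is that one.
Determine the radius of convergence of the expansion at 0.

No rational of total degree below 1 reproduces all 8 coefficients; solving the [0/1] Pade equations on them gives f(r) = 5/(6*(r - 1)), whose expansion matches every shown term.
Denominator factor (r - 1): pole of order 1 at 1, modulus 1.
The radius of convergence is the smallest modulus among the singular points: 1.

The radius of convergence is 1.


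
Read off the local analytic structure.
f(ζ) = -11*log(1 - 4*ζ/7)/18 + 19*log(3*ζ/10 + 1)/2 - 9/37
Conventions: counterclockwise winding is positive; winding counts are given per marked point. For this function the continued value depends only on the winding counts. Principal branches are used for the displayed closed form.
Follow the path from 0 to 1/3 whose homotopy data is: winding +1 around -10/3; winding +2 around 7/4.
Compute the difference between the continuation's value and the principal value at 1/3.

The rational part is single-valued and drops out of the difference; each branch term changes only by its own monodromy.
(19/2)*log(1 - ζ/(-10/3)): each positive loop around -10/3 adds 2*pi*i to the log, so winding +1 contributes (19/2)*(1)*2*pi*i = (19)*pi*i.
(-11/18)*log(1 - ζ/(7/4)): each positive loop around 7/4 adds 2*pi*i to the log, so winding +2 contributes (-11/18)*(2)*2*pi*i = -(22/9)*pi*i.
Summing the contributions at ζ = 1/3 gives (149/9)*pi*i.

Continued minus principal equals (149/9)*pi*i.


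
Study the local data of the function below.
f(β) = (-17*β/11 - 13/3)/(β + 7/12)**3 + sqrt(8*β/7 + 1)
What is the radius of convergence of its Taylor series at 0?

The radius of convergence is 7/12.

Denominator factor (β + 7/12)^3: pole of order 3 at -7/12, modulus 7/12.
Branch term (1)*sqrt(1 - β/(-7/8)): its argument vanishes at β = -7/8, a square-root branch point, modulus 7/8.
The radius of convergence is the smallest modulus among the singular points: 7/12.


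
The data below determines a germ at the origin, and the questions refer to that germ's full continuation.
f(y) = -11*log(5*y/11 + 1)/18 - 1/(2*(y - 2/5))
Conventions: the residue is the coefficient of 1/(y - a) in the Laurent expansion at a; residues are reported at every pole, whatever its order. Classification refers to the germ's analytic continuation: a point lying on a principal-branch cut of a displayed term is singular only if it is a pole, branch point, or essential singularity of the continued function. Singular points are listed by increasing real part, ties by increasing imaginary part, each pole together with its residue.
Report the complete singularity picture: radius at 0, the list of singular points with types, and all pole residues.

Denominator factor (y - 2/5): pole of order 1 at 2/5, modulus 2/5.
Branch term (-11/18)*log(1 - y/(-11/5)): its argument vanishes at y = -11/5, a logarithmic branch point, modulus 11/5.
The radius of convergence is the smallest modulus among the singular points: 2/5.
The branch term is analytic at 2/5 and contributes nothing to the residue; only the rational part matters.
At the order-1 pole 2/5 set g(y) = (y - (2/5))*(rational part) = -1/2.
Simple pole: residue = g(a) at a = 2/5, which is -1/2.
List the singular points by increasing real part (a conjugate pair: the negative imaginary part first).

Radius of convergence at 0: 2/5.
At -11/5: a logarithmic branch point.
At 2/5: a pole of order 1; residue -1/2.


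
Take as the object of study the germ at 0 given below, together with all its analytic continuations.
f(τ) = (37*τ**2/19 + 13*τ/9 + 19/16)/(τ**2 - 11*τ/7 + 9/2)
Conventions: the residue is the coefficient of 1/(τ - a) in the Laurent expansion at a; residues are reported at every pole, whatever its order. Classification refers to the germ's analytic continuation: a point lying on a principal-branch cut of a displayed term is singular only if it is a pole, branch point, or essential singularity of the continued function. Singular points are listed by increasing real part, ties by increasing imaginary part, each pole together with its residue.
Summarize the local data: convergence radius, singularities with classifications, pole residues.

Denominator factor (τ**2 - 11*τ/7 + 9/2): discriminant -761/49, complex-conjugate roots (11/14) + ((1/14)*sqrt(761))*i and (11/14) - ((1/14)*sqrt(761))*i; poles of order 1, moduli (3/2)*sqrt(2) and (3/2)*sqrt(2).
The radius of convergence is the smallest modulus among the singular points: (3/2)*sqrt(2).
The factor τ**2 - 11*τ/7 + 9/2 splits as (τ - a)(τ - a') with a = (11/14) - ((1/14)*sqrt(761))*i, a' = (11/14) + ((1/14)*sqrt(761))*i. At the order-1 pole a set g(τ) = (τ - a)*f(τ) = [37*τ**2/19 + 13*τ/9 + 19/16] / (τ - a').
Simple pole: residue = g(a) at a = (11/14) - ((1/14)*sqrt(761))*i, which is (2696/1197) - ((541127/14574672)*sqrt(761))*i.
The factor τ**2 - 11*τ/7 + 9/2 splits as (τ - a)(τ - a') with a = (11/14) + ((1/14)*sqrt(761))*i, a' = (11/14) - ((1/14)*sqrt(761))*i. At the order-1 pole a set g(τ) = (τ - a)*f(τ) = [37*τ**2/19 + 13*τ/9 + 19/16] / (τ - a').
Simple pole: residue = g(a) at a = (11/14) + ((1/14)*sqrt(761))*i, which is (2696/1197) + ((541127/14574672)*sqrt(761))*i.
List the singular points by increasing real part (a conjugate pair: the negative imaginary part first).

Radius of convergence at 0: (3/2)*sqrt(2).
At (11/14) - ((1/14)*sqrt(761))*i: a pole of order 1; residue (2696/1197) - ((541127/14574672)*sqrt(761))*i.
At (11/14) + ((1/14)*sqrt(761))*i: a pole of order 1; residue (2696/1197) + ((541127/14574672)*sqrt(761))*i.


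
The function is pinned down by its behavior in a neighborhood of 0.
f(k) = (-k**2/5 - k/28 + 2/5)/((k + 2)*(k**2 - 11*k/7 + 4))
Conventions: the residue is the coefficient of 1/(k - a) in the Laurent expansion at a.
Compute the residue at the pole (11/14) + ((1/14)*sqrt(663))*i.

The factor k**2 - 11*k/7 + 4 splits as (k - a)(k - a') with a = (11/14) + ((1/14)*sqrt(663))*i, a' = (11/14) - ((1/14)*sqrt(663))*i. At the order-1 pole a set g(k) = (k - a)*f(k) = [(-k**2/5 - k/28 + 2/5)/(k + 2)] / (k - a').
Simple pole: residue = g(a) at a = (11/14) + ((1/14)*sqrt(663))*i, which is (-133/1560) - ((7/5304)*sqrt(663))*i.

The residue is (-133/1560) - ((7/5304)*sqrt(663))*i.


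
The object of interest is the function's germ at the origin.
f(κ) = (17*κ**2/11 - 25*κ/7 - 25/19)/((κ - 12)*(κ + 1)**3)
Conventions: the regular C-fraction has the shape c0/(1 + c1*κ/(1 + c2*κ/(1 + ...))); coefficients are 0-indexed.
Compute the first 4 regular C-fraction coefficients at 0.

The regular C-fraction coefficients are [25/228, 17/84, -545774/32725, 24365789959/1275746725].

Taylor coefficients (expand at 0): a_0 = 25/228, a_1 = -425/19152, a_2 = -132037/361152, a_3 = 31705565/30336768.
c0 = a_0 = 25/228. Peel one level at a time: if S = 1 + c*κ/S' with S'(0) = 1, then c is the κ-coefficient of S and S' = c*κ/(S - 1).
S_1 = c0/f = 1 + (17/84)*κ + (272887/80850)*κ^2 + ...; c1 = 17/84.
S_2 = c1*κ/(S_1 - 1) = 1 + (-545774/32725)*κ + (6961654274/21855625)*κ^2 + ...; c2 = -545774/32725.
S_3 = c2*κ/(S_2 - 1) = 1 + (24365789959/1275746725)*κ + ...; c3 = 24365789959/1275746725.


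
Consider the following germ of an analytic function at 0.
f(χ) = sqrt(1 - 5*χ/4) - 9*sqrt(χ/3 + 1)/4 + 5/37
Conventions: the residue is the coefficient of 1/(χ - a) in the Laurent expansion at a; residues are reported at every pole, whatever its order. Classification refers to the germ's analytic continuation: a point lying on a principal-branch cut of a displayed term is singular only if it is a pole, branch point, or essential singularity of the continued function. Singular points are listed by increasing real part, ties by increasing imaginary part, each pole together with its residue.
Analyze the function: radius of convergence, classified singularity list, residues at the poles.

Branch term (-9/4)*sqrt(1 - χ/(-3)): its argument vanishes at χ = -3, a square-root branch point, modulus 3.
Branch term (1)*sqrt(1 - χ/(4/5)): its argument vanishes at χ = 4/5, a square-root branch point, modulus 4/5.
The radius of convergence is the smallest modulus among the singular points: 4/5.
List the singular points by increasing real part (a conjugate pair: the negative imaginary part first).

Radius of convergence at 0: 4/5.
At -3: an algebraic (square-root) branch point.
At 4/5: an algebraic (square-root) branch point.


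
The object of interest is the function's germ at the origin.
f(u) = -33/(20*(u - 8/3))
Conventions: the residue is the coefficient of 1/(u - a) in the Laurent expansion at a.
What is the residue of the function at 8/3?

The residue is -33/20.

At the order-1 pole 8/3 set g(u) = (u - (8/3))*f(u) = -33/20.
Simple pole: residue = g(a) at a = 8/3, which is -33/20.


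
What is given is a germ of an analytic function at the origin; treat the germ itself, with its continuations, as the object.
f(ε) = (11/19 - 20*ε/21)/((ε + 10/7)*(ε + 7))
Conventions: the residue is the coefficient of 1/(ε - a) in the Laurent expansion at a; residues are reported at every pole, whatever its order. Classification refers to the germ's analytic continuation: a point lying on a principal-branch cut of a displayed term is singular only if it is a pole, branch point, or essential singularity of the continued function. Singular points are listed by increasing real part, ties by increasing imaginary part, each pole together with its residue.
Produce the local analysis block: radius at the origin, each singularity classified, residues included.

Radius of convergence at 0: 10/7.
At -7: a pole of order 1; residue -2891/2223.
At -10/7: a pole of order 1; residue 5417/15561.

Denominator factor (ε + 10/7): pole of order 1 at -10/7, modulus 10/7.
Denominator factor (ε + 7): pole of order 1 at -7, modulus 7.
The radius of convergence is the smallest modulus among the singular points: 10/7.
At the order-1 pole -7 set g(ε) = (ε - (-7))*f(ε) = (11/19 - 20*ε/21)/(ε + 10/7).
Simple pole: residue = g(a) at a = -7, which is -2891/2223.
At the order-1 pole -10/7 set g(ε) = (ε - (-10/7))*f(ε) = (11/19 - 20*ε/21)/(ε + 7).
Simple pole: residue = g(a) at a = -10/7, which is 5417/15561.
List the singular points by increasing real part (a conjugate pair: the negative imaginary part first).


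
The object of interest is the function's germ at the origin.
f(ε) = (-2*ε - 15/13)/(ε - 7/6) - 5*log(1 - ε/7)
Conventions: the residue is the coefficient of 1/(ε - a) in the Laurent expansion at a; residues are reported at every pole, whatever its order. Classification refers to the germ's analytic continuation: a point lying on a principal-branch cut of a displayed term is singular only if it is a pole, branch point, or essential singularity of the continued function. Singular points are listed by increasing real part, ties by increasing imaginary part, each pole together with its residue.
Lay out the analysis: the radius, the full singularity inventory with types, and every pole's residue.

Denominator factor (ε - 7/6): pole of order 1 at 7/6, modulus 7/6.
Branch term (-5)*log(1 - ε/(7)): its argument vanishes at ε = 7, a logarithmic branch point, modulus 7.
The radius of convergence is the smallest modulus among the singular points: 7/6.
The branch term is analytic at 7/6 and contributes nothing to the residue; only the rational part matters.
At the order-1 pole 7/6 set g(ε) = (ε - (7/6))*(rational part) = -2*ε - 15/13.
Simple pole: residue = g(a) at a = 7/6, which is -136/39.
List the singular points by increasing real part (a conjugate pair: the negative imaginary part first).

Radius of convergence at 0: 7/6.
At 7/6: a pole of order 1; residue -136/39.
At 7: a logarithmic branch point.


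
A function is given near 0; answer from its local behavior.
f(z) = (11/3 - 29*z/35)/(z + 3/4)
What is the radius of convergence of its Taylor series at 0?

The radius of convergence is 3/4.

Denominator factor (z + 3/4): pole of order 1 at -3/4, modulus 3/4.
The radius of convergence is the smallest modulus among the singular points: 3/4.


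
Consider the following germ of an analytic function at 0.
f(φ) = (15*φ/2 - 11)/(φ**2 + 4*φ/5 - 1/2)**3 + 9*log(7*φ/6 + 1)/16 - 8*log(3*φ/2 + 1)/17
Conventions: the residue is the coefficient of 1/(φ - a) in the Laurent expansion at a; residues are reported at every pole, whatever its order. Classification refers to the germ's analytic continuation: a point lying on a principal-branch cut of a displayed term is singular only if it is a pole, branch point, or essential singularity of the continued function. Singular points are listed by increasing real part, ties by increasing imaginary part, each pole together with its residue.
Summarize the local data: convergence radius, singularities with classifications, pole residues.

Denominator factor (φ**2 + 4*φ/5 - 1/2)^3: discriminant 66/25, real irrational roots -2/5 + (1/10)*sqrt(66) and -2/5 - (1/10)*sqrt(66); poles of order 3, moduli -2/5 + (1/10)*sqrt(66) and 2/5 + (1/10)*sqrt(66).
Branch term (-8/17)*log(1 - φ/(-2/3)): its argument vanishes at φ = -2/3, a logarithmic branch point, modulus 2/3.
Branch term (9/16)*log(1 - φ/(-6/7)): its argument vanishes at φ = -6/7, a logarithmic branch point, modulus 6/7.
The radius of convergence is the smallest modulus among the singular points: -2/5 + (1/10)*sqrt(66).
The branch terms are analytic at -2/5 - (1/10)*sqrt(66) and contribute nothing to the residue; only the rational part matters.
The factor φ**2 + 4*φ/5 - 1/2 splits as (φ - a)(φ - a') with a = -2/5 - (1/10)*sqrt(66), a' = -2/5 + (1/10)*sqrt(66). At the order-3 pole a set g(φ) = (φ - a)^3*(rational part) = [15*φ/2 - 11] / (φ - a')^3.
Order-3 pole: residue = g''(a)/2; g''(-2/5 - (1/10)*sqrt(66)) = (21875/11979)*sqrt(66), so the residue is (21875/23958)*sqrt(66).
The branch terms are analytic at -2/5 + (1/10)*sqrt(66) and contribute nothing to the residue; only the rational part matters.
The factor φ**2 + 4*φ/5 - 1/2 splits as (φ - a)(φ - a') with a = -2/5 + (1/10)*sqrt(66), a' = -2/5 - (1/10)*sqrt(66). At the order-3 pole a set g(φ) = (φ - a)^3*(rational part) = [15*φ/2 - 11] / (φ - a')^3.
Order-3 pole: residue = g''(a)/2; g''(-2/5 + (1/10)*sqrt(66)) = -(21875/11979)*sqrt(66), so the residue is -(21875/23958)*sqrt(66).
List the singular points by increasing real part (a conjugate pair: the negative imaginary part first).

Radius of convergence at 0: -2/5 + (1/10)*sqrt(66).
At -2/5 - (1/10)*sqrt(66): a pole of order 3; residue (21875/23958)*sqrt(66).
At -6/7: a logarithmic branch point.
At -2/3: a logarithmic branch point.
At -2/5 + (1/10)*sqrt(66): a pole of order 3; residue -(21875/23958)*sqrt(66).
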